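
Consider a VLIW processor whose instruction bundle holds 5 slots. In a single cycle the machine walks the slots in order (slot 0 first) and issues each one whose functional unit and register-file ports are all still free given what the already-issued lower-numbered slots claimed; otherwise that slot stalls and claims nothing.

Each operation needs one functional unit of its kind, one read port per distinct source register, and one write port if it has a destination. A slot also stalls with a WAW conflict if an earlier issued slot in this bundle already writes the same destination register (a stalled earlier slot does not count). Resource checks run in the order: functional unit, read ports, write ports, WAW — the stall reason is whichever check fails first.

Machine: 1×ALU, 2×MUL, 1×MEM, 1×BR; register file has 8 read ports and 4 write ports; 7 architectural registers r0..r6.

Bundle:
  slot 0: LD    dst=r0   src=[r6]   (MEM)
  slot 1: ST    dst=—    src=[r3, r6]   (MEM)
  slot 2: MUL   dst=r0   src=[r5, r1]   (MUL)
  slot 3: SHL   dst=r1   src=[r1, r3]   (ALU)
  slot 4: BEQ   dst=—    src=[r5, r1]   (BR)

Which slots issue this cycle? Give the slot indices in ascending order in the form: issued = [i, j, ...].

#0 MEM src=r6 dispatched  <A:1 Mu:2 Ld:0 B:1 rd:7 wr:3>
#1 MEM src=r3,r6 held:FU  <A:1 Mu:2 Ld:0 B:1 rd:7 wr:3>
#2 MUL src=r5,r1 held:WAW  <A:1 Mu:2 Ld:0 B:1 rd:7 wr:3>
#3 ALU src=r1,r3 dispatched  <A:0 Mu:2 Ld:0 B:1 rd:5 wr:2>
#4 BR src=r5,r1 dispatched  <A:0 Mu:2 Ld:0 B:0 rd:3 wr:2>

issued = [0, 3, 4]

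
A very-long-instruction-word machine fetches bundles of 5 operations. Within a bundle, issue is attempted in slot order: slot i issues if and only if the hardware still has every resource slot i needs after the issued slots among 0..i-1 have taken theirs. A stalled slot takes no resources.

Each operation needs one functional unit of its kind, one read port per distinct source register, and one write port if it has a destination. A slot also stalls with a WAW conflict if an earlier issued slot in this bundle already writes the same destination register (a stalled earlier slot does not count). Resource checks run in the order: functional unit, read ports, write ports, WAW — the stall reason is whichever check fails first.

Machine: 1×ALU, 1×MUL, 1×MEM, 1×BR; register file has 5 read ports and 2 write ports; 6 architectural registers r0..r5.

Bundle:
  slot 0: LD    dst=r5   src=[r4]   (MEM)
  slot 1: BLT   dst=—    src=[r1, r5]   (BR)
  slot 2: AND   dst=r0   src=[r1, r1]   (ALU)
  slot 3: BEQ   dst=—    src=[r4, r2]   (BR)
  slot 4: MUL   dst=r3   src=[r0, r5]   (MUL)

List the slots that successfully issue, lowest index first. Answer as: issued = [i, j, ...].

issued = [0, 1, 2]

slot 0 (MEM): ISSUE — free A1,Mu1,Ld0,B1 rp4 wp1
slot 1 (BR): ISSUE — free A1,Mu1,Ld0,B0 rp2 wp1
slot 2 (ALU): ISSUE — free A0,Mu1,Ld0,B0 rp1 wp0
slot 3 (BR): stall FU — free A0,Mu1,Ld0,B0 rp1 wp0
slot 4 (MUL): stall RD_PORT — free A0,Mu1,Ld0,B0 rp1 wp0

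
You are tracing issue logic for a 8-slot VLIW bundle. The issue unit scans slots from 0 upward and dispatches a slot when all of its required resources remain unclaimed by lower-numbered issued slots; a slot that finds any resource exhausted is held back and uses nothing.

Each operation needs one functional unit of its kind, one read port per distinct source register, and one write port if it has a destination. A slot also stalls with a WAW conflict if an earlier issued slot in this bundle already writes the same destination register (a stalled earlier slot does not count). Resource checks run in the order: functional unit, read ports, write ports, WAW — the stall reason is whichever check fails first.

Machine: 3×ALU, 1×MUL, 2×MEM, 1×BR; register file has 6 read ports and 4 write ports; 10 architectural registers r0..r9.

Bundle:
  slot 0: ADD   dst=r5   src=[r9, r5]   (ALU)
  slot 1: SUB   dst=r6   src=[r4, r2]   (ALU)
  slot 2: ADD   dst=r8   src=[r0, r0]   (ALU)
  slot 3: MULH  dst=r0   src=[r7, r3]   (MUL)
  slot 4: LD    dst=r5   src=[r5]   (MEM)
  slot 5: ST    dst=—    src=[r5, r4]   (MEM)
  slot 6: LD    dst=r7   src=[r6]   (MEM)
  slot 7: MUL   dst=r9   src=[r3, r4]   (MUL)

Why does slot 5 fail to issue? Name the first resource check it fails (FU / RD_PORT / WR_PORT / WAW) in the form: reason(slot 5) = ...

reason(slot 5) = RD_PORT

#0 ALU src=r9,r5 dispatched  <A:2 Mu:1 Ld:2 B:1 rd:4 wr:3>
#1 ALU src=r4,r2 dispatched  <A:1 Mu:1 Ld:2 B:1 rd:2 wr:2>
#2 ALU src=r0,r0 dispatched  <A:0 Mu:1 Ld:2 B:1 rd:1 wr:1>
#3 MUL src=r7,r3 held:RD_PORT  <A:0 Mu:1 Ld:2 B:1 rd:1 wr:1>
#4 MEM src=r5 held:WAW  <A:0 Mu:1 Ld:2 B:1 rd:1 wr:1>
#5 MEM src=r5,r4 held:RD_PORT  <A:0 Mu:1 Ld:2 B:1 rd:1 wr:1>
#6 MEM src=r6 dispatched  <A:0 Mu:1 Ld:1 B:1 rd:0 wr:0>
#7 MUL src=r3,r4 held:RD_PORT  <A:0 Mu:1 Ld:1 B:1 rd:0 wr:0>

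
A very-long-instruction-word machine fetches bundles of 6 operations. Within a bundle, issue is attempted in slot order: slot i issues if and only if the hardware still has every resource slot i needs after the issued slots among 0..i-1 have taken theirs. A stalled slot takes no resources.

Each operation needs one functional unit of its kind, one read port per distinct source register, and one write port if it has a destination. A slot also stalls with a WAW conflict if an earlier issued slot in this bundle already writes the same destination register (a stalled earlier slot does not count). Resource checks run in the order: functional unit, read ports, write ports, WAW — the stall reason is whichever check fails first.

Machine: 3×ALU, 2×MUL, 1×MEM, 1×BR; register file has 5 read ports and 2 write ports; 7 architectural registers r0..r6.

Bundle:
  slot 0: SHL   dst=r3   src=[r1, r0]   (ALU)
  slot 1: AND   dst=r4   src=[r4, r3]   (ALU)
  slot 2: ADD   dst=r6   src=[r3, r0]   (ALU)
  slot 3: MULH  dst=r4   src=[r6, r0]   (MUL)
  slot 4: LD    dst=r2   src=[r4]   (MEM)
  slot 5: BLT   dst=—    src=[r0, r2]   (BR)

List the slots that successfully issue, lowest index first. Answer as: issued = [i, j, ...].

#0 ALU src=r1,r0 dispatched  <A:2 Mu:2 Ld:1 B:1 rd:3 wr:1>
#1 ALU src=r4,r3 dispatched  <A:1 Mu:2 Ld:1 B:1 rd:1 wr:0>
#2 ALU src=r3,r0 held:RD_PORT  <A:1 Mu:2 Ld:1 B:1 rd:1 wr:0>
#3 MUL src=r6,r0 held:RD_PORT  <A:1 Mu:2 Ld:1 B:1 rd:1 wr:0>
#4 MEM src=r4 held:WR_PORT  <A:1 Mu:2 Ld:1 B:1 rd:1 wr:0>
#5 BR src=r0,r2 held:RD_PORT  <A:1 Mu:2 Ld:1 B:1 rd:1 wr:0>

issued = [0, 1]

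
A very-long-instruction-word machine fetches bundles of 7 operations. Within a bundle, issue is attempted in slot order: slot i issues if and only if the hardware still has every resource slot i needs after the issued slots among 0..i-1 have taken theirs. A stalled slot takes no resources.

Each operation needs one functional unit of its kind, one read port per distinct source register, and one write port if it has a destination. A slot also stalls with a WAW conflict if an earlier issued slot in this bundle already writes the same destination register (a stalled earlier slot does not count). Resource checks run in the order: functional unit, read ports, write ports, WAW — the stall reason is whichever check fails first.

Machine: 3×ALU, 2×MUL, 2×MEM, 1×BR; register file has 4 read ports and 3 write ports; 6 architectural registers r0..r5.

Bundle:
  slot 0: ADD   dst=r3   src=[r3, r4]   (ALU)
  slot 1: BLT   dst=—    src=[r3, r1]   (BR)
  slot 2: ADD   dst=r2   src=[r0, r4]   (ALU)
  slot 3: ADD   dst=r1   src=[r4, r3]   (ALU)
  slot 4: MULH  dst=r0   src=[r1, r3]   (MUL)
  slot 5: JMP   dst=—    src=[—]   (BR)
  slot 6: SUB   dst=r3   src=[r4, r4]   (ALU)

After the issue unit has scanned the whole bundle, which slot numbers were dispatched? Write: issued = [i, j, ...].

  0. ALU→r3 ⇒ go  {2A/2Mu/2Ld/1B | 2r 2w}
  1. BR ⇒ go  {2A/2Mu/2Ld/0B | 0r 2w}
  2. ALU→r2 ⇒ no(RD_PORT)  {2A/2Mu/2Ld/0B | 0r 2w}
  3. ALU→r1 ⇒ no(RD_PORT)  {2A/2Mu/2Ld/0B | 0r 2w}
  4. MUL→r0 ⇒ no(RD_PORT)  {2A/2Mu/2Ld/0B | 0r 2w}
  5. BR ⇒ no(FU)  {2A/2Mu/2Ld/0B | 0r 2w}
  6. ALU→r3 ⇒ no(RD_PORT)  {2A/2Mu/2Ld/0B | 0r 2w}

issued = [0, 1]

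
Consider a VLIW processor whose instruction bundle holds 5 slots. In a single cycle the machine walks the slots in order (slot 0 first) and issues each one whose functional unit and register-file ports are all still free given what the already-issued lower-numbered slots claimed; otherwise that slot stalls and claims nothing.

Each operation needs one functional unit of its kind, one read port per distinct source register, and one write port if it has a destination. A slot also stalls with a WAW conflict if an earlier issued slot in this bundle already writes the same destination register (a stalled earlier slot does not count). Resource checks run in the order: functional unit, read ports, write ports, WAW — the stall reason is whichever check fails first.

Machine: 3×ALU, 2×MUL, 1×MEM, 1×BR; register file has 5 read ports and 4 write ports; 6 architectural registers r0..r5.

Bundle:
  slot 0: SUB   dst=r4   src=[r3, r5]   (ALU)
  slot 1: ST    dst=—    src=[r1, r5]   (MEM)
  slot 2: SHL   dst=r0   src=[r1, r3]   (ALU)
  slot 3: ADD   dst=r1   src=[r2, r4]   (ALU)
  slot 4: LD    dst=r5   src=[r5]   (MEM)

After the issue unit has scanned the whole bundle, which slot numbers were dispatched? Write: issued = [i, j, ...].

#0 ALU src=r3,r5 dispatched  <A:2 Mu:2 Ld:1 B:1 rd:3 wr:3>
#1 MEM src=r1,r5 dispatched  <A:2 Mu:2 Ld:0 B:1 rd:1 wr:3>
#2 ALU src=r1,r3 held:RD_PORT  <A:2 Mu:2 Ld:0 B:1 rd:1 wr:3>
#3 ALU src=r2,r4 held:RD_PORT  <A:2 Mu:2 Ld:0 B:1 rd:1 wr:3>
#4 MEM src=r5 held:FU  <A:2 Mu:2 Ld:0 B:1 rd:1 wr:3>

issued = [0, 1]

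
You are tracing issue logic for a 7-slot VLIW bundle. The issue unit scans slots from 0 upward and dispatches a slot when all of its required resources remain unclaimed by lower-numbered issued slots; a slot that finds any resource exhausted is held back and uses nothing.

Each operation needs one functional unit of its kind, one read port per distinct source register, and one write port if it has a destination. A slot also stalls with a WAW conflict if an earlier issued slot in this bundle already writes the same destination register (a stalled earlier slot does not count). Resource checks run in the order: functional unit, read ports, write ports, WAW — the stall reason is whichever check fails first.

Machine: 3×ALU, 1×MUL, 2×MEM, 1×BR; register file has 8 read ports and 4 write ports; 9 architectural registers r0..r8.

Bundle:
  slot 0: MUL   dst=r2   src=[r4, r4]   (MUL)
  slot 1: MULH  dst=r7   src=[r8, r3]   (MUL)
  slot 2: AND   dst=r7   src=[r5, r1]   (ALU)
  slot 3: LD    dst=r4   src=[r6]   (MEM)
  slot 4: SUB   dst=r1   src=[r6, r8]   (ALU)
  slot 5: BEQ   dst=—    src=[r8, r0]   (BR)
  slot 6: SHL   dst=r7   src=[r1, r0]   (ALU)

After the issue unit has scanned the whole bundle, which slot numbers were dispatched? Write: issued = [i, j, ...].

(0) want 1×MUL +1rd +1wr — yes → AL3|MU0|ME2|BR1|rd7|wr3
(1) want 1×MUL +2rd +1wr — FU → AL3|MU0|ME2|BR1|rd7|wr3
(2) want 1×ALU +2rd +1wr — yes → AL2|MU0|ME2|BR1|rd5|wr2
(3) want 1×MEM +1rd +1wr — yes → AL2|MU0|ME1|BR1|rd4|wr1
(4) want 1×ALU +2rd +1wr — yes → AL1|MU0|ME1|BR1|rd2|wr0
(5) want 1×BR +2rd +0wr — yes → AL1|MU0|ME1|BR0|rd0|wr0
(6) want 1×ALU +2rd +1wr — RD_PORT → AL1|MU0|ME1|BR0|rd0|wr0

issued = [0, 2, 3, 4, 5]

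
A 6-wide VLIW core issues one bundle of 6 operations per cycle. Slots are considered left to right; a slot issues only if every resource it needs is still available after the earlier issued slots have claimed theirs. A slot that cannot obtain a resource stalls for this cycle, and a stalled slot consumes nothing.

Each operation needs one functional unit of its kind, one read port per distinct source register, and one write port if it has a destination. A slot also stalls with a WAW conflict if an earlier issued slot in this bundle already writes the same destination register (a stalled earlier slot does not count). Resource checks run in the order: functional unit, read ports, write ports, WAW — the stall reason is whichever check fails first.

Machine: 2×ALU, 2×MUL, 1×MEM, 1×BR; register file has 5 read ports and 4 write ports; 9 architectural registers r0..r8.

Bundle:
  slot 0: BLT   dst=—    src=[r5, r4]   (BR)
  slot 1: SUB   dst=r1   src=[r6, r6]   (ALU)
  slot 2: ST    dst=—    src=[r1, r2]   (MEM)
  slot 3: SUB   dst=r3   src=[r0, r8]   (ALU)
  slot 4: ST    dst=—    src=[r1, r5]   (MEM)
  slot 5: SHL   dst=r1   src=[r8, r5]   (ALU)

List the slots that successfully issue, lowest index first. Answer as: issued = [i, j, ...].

[0] BR needs rd=2 wr=0: ok; after: ALU=2 MUL=2 MEM=1 BR=0, R=3, W=4
[1] ALU needs rd=1 wr=1: ok; after: ALU=1 MUL=2 MEM=1 BR=0, R=2, W=3
[2] MEM needs rd=2 wr=0: ok; after: ALU=1 MUL=2 MEM=0 BR=0, R=0, W=3
[3] ALU needs rd=2 wr=1: RD_PORT; after: ALU=1 MUL=2 MEM=0 BR=0, R=0, W=3
[4] MEM needs rd=2 wr=0: FU; after: ALU=1 MUL=2 MEM=0 BR=0, R=0, W=3
[5] ALU needs rd=2 wr=1: RD_PORT; after: ALU=1 MUL=2 MEM=0 BR=0, R=0, W=3

issued = [0, 1, 2]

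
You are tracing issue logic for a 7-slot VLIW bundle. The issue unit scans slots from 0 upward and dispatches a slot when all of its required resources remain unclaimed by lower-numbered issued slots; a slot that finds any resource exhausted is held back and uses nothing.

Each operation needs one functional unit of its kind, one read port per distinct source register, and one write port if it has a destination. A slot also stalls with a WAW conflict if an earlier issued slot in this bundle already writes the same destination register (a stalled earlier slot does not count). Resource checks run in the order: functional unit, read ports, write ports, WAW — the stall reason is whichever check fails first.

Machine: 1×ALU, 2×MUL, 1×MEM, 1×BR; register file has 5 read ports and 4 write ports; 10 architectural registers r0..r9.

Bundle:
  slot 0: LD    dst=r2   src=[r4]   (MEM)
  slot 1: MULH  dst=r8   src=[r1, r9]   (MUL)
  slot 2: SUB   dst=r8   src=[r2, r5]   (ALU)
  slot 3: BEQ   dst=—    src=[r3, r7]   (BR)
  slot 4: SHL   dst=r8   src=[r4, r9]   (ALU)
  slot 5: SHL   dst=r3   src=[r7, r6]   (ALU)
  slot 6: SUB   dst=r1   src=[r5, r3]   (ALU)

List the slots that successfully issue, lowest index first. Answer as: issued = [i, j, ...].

#0 MEM src=r4 dispatched  <A:1 Mu:2 Ld:0 B:1 rd:4 wr:3>
#1 MUL src=r1,r9 dispatched  <A:1 Mu:1 Ld:0 B:1 rd:2 wr:2>
#2 ALU src=r2,r5 held:WAW  <A:1 Mu:1 Ld:0 B:1 rd:2 wr:2>
#3 BR src=r3,r7 dispatched  <A:1 Mu:1 Ld:0 B:0 rd:0 wr:2>
#4 ALU src=r4,r9 held:RD_PORT  <A:1 Mu:1 Ld:0 B:0 rd:0 wr:2>
#5 ALU src=r7,r6 held:RD_PORT  <A:1 Mu:1 Ld:0 B:0 rd:0 wr:2>
#6 ALU src=r5,r3 held:RD_PORT  <A:1 Mu:1 Ld:0 B:0 rd:0 wr:2>

issued = [0, 1, 3]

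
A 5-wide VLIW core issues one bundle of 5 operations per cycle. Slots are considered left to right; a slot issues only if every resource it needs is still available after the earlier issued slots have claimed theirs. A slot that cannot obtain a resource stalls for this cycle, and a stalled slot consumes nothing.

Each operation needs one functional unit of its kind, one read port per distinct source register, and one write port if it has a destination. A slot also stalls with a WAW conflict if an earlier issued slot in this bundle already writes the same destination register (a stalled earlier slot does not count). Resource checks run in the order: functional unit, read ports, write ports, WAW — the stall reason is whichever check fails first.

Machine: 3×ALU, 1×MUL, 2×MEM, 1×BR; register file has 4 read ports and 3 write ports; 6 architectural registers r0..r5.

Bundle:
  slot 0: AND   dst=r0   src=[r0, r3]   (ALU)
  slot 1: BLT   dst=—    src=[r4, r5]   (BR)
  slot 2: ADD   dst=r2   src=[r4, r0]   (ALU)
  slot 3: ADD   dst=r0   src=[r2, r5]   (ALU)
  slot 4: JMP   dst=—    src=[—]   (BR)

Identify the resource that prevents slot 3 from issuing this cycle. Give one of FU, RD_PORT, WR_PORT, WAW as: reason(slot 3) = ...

  0. ALU→r0 ⇒ go  {2A/1Mu/2Ld/1B | 2r 2w}
  1. BR ⇒ go  {2A/1Mu/2Ld/0B | 0r 2w}
  2. ALU→r2 ⇒ no(RD_PORT)  {2A/1Mu/2Ld/0B | 0r 2w}
  3. ALU→r0 ⇒ no(RD_PORT)  {2A/1Mu/2Ld/0B | 0r 2w}
  4. BR ⇒ no(FU)  {2A/1Mu/2Ld/0B | 0r 2w}

reason(slot 3) = RD_PORT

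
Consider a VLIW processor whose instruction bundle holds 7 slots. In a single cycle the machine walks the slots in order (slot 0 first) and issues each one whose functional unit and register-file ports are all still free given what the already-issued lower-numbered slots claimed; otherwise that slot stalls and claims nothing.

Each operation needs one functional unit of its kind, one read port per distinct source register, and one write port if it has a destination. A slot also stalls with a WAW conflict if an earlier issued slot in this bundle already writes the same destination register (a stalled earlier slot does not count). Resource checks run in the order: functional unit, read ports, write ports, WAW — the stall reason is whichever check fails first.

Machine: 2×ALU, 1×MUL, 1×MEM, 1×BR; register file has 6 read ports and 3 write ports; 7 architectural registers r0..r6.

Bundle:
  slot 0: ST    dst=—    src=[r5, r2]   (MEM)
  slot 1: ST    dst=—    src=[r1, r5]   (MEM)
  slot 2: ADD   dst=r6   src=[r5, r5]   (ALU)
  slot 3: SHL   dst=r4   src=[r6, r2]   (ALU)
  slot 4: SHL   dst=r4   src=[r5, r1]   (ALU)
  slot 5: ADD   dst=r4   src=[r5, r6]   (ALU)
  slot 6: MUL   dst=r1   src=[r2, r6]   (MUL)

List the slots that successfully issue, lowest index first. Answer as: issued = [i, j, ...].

[0] MEM needs rd=2 wr=0: ok; after: ALU=2 MUL=1 MEM=0 BR=1, R=4, W=3
[1] MEM needs rd=2 wr=0: FU; after: ALU=2 MUL=1 MEM=0 BR=1, R=4, W=3
[2] ALU needs rd=1 wr=1: ok; after: ALU=1 MUL=1 MEM=0 BR=1, R=3, W=2
[3] ALU needs rd=2 wr=1: ok; after: ALU=0 MUL=1 MEM=0 BR=1, R=1, W=1
[4] ALU needs rd=2 wr=1: FU; after: ALU=0 MUL=1 MEM=0 BR=1, R=1, W=1
[5] ALU needs rd=2 wr=1: FU; after: ALU=0 MUL=1 MEM=0 BR=1, R=1, W=1
[6] MUL needs rd=2 wr=1: RD_PORT; after: ALU=0 MUL=1 MEM=0 BR=1, R=1, W=1

issued = [0, 2, 3]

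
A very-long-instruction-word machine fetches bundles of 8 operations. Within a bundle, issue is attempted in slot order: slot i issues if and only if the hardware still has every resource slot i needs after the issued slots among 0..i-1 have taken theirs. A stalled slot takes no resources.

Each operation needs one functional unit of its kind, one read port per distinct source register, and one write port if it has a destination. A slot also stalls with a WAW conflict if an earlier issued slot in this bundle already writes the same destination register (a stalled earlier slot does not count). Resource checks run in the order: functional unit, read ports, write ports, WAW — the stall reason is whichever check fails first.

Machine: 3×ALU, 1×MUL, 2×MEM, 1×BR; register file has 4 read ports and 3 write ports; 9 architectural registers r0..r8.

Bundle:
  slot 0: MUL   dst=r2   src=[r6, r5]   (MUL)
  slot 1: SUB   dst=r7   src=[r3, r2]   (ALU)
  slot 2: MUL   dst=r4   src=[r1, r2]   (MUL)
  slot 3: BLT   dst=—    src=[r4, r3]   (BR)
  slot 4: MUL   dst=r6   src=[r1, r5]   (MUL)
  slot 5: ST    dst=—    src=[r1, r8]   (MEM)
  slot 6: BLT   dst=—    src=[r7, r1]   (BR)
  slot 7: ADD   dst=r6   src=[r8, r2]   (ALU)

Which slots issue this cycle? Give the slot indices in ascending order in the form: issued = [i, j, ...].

issued = [0, 1]

  0. MUL→r2 ⇒ go  {3A/0Mu/2Ld/1B | 2r 2w}
  1. ALU→r7 ⇒ go  {2A/0Mu/2Ld/1B | 0r 1w}
  2. MUL→r4 ⇒ no(FU)  {2A/0Mu/2Ld/1B | 0r 1w}
  3. BR ⇒ no(RD_PORT)  {2A/0Mu/2Ld/1B | 0r 1w}
  4. MUL→r6 ⇒ no(FU)  {2A/0Mu/2Ld/1B | 0r 1w}
  5. MEM ⇒ no(RD_PORT)  {2A/0Mu/2Ld/1B | 0r 1w}
  6. BR ⇒ no(RD_PORT)  {2A/0Mu/2Ld/1B | 0r 1w}
  7. ALU→r6 ⇒ no(RD_PORT)  {2A/0Mu/2Ld/1B | 0r 1w}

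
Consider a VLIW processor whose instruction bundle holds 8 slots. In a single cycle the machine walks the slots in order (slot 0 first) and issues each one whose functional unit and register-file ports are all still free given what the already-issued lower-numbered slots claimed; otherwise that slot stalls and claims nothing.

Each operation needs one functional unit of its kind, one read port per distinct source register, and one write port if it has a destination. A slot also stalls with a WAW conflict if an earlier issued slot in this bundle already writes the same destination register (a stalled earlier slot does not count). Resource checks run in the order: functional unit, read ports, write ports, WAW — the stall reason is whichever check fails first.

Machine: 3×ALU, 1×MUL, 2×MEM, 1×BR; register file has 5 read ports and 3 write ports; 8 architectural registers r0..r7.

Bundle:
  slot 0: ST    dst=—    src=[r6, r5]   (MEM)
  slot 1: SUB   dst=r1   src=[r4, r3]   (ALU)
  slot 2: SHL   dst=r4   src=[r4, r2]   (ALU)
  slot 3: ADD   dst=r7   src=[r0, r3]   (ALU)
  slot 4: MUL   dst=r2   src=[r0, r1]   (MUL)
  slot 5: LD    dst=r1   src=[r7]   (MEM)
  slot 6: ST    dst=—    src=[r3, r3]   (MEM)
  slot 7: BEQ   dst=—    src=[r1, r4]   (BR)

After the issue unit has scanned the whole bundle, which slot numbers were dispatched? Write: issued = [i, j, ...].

slot 0 (MEM): ISSUE — free A3,Mu1,Ld1,B1 rp3 wp3
slot 1 (ALU): ISSUE — free A2,Mu1,Ld1,B1 rp1 wp2
slot 2 (ALU): stall RD_PORT — free A2,Mu1,Ld1,B1 rp1 wp2
slot 3 (ALU): stall RD_PORT — free A2,Mu1,Ld1,B1 rp1 wp2
slot 4 (MUL): stall RD_PORT — free A2,Mu1,Ld1,B1 rp1 wp2
slot 5 (MEM): stall WAW — free A2,Mu1,Ld1,B1 rp1 wp2
slot 6 (MEM): ISSUE — free A2,Mu1,Ld0,B1 rp0 wp2
slot 7 (BR): stall RD_PORT — free A2,Mu1,Ld0,B1 rp0 wp2

issued = [0, 1, 6]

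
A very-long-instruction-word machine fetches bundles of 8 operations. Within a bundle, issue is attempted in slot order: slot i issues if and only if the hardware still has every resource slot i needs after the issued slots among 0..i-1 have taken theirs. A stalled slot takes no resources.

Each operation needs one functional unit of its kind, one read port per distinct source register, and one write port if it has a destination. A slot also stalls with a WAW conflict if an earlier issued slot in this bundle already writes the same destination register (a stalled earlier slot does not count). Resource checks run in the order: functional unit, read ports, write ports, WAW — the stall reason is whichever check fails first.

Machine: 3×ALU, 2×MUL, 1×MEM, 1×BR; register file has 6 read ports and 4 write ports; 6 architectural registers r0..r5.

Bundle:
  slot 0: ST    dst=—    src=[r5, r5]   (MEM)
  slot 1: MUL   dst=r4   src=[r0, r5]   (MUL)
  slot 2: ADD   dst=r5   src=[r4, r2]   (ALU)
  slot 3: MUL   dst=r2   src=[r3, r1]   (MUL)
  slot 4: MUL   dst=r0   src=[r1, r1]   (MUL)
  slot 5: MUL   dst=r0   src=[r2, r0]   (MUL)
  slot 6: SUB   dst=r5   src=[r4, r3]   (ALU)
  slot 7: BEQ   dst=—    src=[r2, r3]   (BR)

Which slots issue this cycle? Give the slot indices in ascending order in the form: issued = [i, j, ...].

issued = [0, 1, 2, 4]

(0) want 1×MEM +1rd +0wr — yes → AL3|MU2|ME0|BR1|rd5|wr4
(1) want 1×MUL +2rd +1wr — yes → AL3|MU1|ME0|BR1|rd3|wr3
(2) want 1×ALU +2rd +1wr — yes → AL2|MU1|ME0|BR1|rd1|wr2
(3) want 1×MUL +2rd +1wr — RD_PORT → AL2|MU1|ME0|BR1|rd1|wr2
(4) want 1×MUL +1rd +1wr — yes → AL2|MU0|ME0|BR1|rd0|wr1
(5) want 1×MUL +2rd +1wr — FU → AL2|MU0|ME0|BR1|rd0|wr1
(6) want 1×ALU +2rd +1wr — RD_PORT → AL2|MU0|ME0|BR1|rd0|wr1
(7) want 1×BR +2rd +0wr — RD_PORT → AL2|MU0|ME0|BR1|rd0|wr1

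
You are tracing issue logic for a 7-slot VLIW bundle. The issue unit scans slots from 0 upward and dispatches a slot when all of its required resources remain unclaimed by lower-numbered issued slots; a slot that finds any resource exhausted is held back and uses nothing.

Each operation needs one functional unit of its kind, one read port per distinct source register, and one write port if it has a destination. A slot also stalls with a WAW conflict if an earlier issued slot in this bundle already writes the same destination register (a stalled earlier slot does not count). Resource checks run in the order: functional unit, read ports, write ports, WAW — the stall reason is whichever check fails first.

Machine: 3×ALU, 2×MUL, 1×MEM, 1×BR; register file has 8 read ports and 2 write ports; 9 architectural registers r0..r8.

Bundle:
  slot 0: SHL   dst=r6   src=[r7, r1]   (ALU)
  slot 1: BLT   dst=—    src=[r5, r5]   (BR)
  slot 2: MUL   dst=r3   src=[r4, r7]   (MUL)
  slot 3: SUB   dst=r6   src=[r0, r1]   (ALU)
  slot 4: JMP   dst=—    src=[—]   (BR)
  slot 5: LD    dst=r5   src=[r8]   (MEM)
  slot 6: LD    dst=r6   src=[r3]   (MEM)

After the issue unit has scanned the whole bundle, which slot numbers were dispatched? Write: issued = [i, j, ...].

issued = [0, 1, 2]

slot 0 (ALU): ISSUE — free A2,Mu2,Ld1,B1 rp6 wp1
slot 1 (BR): ISSUE — free A2,Mu2,Ld1,B0 rp5 wp1
slot 2 (MUL): ISSUE — free A2,Mu1,Ld1,B0 rp3 wp0
slot 3 (ALU): stall WR_PORT — free A2,Mu1,Ld1,B0 rp3 wp0
slot 4 (BR): stall FU — free A2,Mu1,Ld1,B0 rp3 wp0
slot 5 (MEM): stall WR_PORT — free A2,Mu1,Ld1,B0 rp3 wp0
slot 6 (MEM): stall WR_PORT — free A2,Mu1,Ld1,B0 rp3 wp0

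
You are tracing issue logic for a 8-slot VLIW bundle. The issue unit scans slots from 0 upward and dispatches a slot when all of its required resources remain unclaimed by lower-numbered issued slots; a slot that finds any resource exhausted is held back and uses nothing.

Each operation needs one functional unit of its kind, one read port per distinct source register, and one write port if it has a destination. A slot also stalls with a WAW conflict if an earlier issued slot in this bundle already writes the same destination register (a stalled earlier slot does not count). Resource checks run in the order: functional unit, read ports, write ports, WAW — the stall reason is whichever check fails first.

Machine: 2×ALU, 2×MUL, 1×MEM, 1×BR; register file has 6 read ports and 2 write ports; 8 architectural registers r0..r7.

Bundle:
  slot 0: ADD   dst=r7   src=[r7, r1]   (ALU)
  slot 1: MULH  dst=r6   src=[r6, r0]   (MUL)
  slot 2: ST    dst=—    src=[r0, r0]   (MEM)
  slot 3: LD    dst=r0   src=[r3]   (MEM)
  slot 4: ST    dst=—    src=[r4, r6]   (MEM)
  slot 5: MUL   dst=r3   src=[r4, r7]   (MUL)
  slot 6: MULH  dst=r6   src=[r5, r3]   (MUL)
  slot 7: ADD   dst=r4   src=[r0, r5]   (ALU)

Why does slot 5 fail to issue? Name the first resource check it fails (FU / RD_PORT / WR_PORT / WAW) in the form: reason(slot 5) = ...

reason(slot 5) = RD_PORT

slot 0 (ALU): ISSUE — free A1,Mu2,Ld1,B1 rp4 wp1
slot 1 (MUL): ISSUE — free A1,Mu1,Ld1,B1 rp2 wp0
slot 2 (MEM): ISSUE — free A1,Mu1,Ld0,B1 rp1 wp0
slot 3 (MEM): stall FU — free A1,Mu1,Ld0,B1 rp1 wp0
slot 4 (MEM): stall FU — free A1,Mu1,Ld0,B1 rp1 wp0
slot 5 (MUL): stall RD_PORT — free A1,Mu1,Ld0,B1 rp1 wp0
slot 6 (MUL): stall RD_PORT — free A1,Mu1,Ld0,B1 rp1 wp0
slot 7 (ALU): stall RD_PORT — free A1,Mu1,Ld0,B1 rp1 wp0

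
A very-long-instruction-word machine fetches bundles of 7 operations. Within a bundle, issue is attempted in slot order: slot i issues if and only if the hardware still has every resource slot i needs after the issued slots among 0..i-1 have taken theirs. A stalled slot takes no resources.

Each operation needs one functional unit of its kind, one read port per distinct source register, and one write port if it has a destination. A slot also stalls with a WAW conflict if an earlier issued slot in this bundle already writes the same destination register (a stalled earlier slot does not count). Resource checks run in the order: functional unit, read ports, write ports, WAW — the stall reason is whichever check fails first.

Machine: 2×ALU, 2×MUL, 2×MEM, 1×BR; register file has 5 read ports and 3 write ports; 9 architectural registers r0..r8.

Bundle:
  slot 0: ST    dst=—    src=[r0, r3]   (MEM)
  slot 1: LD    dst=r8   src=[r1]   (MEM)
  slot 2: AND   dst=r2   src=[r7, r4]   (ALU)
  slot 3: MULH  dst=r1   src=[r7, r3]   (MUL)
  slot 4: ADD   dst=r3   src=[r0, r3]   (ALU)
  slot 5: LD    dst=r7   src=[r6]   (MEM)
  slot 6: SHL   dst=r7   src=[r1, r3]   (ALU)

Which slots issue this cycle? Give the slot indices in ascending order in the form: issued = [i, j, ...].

(0) want 1×MEM +2rd +0wr — yes → AL2|MU2|ME1|BR1|rd3|wr3
(1) want 1×MEM +1rd +1wr — yes → AL2|MU2|ME0|BR1|rd2|wr2
(2) want 1×ALU +2rd +1wr — yes → AL1|MU2|ME0|BR1|rd0|wr1
(3) want 1×MUL +2rd +1wr — RD_PORT → AL1|MU2|ME0|BR1|rd0|wr1
(4) want 1×ALU +2rd +1wr — RD_PORT → AL1|MU2|ME0|BR1|rd0|wr1
(5) want 1×MEM +1rd +1wr — FU → AL1|MU2|ME0|BR1|rd0|wr1
(6) want 1×ALU +2rd +1wr — RD_PORT → AL1|MU2|ME0|BR1|rd0|wr1

issued = [0, 1, 2]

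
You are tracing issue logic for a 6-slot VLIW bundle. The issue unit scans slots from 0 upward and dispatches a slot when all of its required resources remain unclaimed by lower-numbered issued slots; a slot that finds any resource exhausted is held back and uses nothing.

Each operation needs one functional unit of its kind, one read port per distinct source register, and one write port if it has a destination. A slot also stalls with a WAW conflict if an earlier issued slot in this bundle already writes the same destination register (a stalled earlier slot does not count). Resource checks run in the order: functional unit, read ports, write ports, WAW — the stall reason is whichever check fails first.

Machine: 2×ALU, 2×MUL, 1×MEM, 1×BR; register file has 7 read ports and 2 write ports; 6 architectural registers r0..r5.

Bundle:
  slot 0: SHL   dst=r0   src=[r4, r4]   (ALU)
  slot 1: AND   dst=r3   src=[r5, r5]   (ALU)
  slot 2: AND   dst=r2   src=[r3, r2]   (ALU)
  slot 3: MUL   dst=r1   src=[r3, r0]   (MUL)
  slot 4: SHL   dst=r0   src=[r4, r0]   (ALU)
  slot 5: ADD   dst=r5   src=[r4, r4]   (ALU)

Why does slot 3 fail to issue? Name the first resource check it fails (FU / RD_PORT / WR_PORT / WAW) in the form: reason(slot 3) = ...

reason(slot 3) = WR_PORT

slot 0 (ALU): ISSUE — free A1,Mu2,Ld1,B1 rp6 wp1
slot 1 (ALU): ISSUE — free A0,Mu2,Ld1,B1 rp5 wp0
slot 2 (ALU): stall FU — free A0,Mu2,Ld1,B1 rp5 wp0
slot 3 (MUL): stall WR_PORT — free A0,Mu2,Ld1,B1 rp5 wp0
slot 4 (ALU): stall FU — free A0,Mu2,Ld1,B1 rp5 wp0
slot 5 (ALU): stall FU — free A0,Mu2,Ld1,B1 rp5 wp0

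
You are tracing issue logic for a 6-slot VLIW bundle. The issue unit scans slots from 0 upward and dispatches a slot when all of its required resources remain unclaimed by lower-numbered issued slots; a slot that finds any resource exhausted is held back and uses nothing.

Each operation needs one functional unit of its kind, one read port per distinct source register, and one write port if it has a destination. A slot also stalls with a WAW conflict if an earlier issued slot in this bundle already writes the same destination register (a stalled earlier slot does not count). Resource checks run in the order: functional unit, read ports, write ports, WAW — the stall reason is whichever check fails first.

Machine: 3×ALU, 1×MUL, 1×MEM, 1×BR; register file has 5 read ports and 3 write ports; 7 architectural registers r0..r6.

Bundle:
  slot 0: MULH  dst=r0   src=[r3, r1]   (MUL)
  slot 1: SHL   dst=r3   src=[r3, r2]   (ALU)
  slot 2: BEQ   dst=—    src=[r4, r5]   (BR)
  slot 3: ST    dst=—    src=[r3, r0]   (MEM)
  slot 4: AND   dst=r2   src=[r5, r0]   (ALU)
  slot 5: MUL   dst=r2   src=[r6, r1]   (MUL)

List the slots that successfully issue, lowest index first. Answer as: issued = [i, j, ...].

(0) want 1×MUL +2rd +1wr — yes → AL3|MU0|ME1|BR1|rd3|wr2
(1) want 1×ALU +2rd +1wr — yes → AL2|MU0|ME1|BR1|rd1|wr1
(2) want 1×BR +2rd +0wr — RD_PORT → AL2|MU0|ME1|BR1|rd1|wr1
(3) want 1×MEM +2rd +0wr — RD_PORT → AL2|MU0|ME1|BR1|rd1|wr1
(4) want 1×ALU +2rd +1wr — RD_PORT → AL2|MU0|ME1|BR1|rd1|wr1
(5) want 1×MUL +2rd +1wr — FU → AL2|MU0|ME1|BR1|rd1|wr1

issued = [0, 1]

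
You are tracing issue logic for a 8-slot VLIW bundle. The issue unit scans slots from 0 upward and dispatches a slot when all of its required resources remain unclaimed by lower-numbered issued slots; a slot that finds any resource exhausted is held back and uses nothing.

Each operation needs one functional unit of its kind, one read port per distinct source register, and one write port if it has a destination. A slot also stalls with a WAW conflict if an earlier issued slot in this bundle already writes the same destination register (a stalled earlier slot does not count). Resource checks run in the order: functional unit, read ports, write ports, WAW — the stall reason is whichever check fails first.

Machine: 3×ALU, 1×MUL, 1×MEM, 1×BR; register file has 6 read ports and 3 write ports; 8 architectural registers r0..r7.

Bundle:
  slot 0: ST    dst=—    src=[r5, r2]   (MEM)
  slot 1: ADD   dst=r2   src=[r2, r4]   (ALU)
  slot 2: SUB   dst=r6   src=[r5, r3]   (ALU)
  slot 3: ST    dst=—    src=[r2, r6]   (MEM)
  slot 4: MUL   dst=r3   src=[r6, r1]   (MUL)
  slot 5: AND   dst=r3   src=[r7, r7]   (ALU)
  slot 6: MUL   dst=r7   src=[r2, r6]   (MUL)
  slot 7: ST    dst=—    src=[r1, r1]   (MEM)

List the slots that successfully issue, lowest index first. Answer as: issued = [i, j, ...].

issued = [0, 1, 2]

#0 MEM src=r5,r2 dispatched  <A:3 Mu:1 Ld:0 B:1 rd:4 wr:3>
#1 ALU src=r2,r4 dispatched  <A:2 Mu:1 Ld:0 B:1 rd:2 wr:2>
#2 ALU src=r5,r3 dispatched  <A:1 Mu:1 Ld:0 B:1 rd:0 wr:1>
#3 MEM src=r2,r6 held:FU  <A:1 Mu:1 Ld:0 B:1 rd:0 wr:1>
#4 MUL src=r6,r1 held:RD_PORT  <A:1 Mu:1 Ld:0 B:1 rd:0 wr:1>
#5 ALU src=r7,r7 held:RD_PORT  <A:1 Mu:1 Ld:0 B:1 rd:0 wr:1>
#6 MUL src=r2,r6 held:RD_PORT  <A:1 Mu:1 Ld:0 B:1 rd:0 wr:1>
#7 MEM src=r1,r1 held:FU  <A:1 Mu:1 Ld:0 B:1 rd:0 wr:1>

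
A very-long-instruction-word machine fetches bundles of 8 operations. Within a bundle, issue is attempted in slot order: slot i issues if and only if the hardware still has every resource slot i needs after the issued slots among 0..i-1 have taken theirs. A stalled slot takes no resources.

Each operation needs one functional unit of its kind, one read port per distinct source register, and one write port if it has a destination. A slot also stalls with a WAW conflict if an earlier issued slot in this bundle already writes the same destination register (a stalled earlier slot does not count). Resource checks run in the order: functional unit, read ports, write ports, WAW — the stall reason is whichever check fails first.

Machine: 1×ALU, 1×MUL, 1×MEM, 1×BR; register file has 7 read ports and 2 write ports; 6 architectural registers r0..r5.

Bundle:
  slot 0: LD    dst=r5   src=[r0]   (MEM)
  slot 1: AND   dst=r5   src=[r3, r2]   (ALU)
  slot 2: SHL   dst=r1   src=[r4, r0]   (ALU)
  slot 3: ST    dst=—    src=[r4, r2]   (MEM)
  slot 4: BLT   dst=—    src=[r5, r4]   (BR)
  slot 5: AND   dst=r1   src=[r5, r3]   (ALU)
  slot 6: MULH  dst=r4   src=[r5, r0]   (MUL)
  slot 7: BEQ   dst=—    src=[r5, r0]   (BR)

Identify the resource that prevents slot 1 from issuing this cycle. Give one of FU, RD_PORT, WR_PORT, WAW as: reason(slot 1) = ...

[0] MEM needs rd=1 wr=1: ok; after: ALU=1 MUL=1 MEM=0 BR=1, R=6, W=1
[1] ALU needs rd=2 wr=1: WAW; after: ALU=1 MUL=1 MEM=0 BR=1, R=6, W=1
[2] ALU needs rd=2 wr=1: ok; after: ALU=0 MUL=1 MEM=0 BR=1, R=4, W=0
[3] MEM needs rd=2 wr=0: FU; after: ALU=0 MUL=1 MEM=0 BR=1, R=4, W=0
[4] BR needs rd=2 wr=0: ok; after: ALU=0 MUL=1 MEM=0 BR=0, R=2, W=0
[5] ALU needs rd=2 wr=1: FU; after: ALU=0 MUL=1 MEM=0 BR=0, R=2, W=0
[6] MUL needs rd=2 wr=1: WR_PORT; after: ALU=0 MUL=1 MEM=0 BR=0, R=2, W=0
[7] BR needs rd=2 wr=0: FU; after: ALU=0 MUL=1 MEM=0 BR=0, R=2, W=0

reason(slot 1) = WAW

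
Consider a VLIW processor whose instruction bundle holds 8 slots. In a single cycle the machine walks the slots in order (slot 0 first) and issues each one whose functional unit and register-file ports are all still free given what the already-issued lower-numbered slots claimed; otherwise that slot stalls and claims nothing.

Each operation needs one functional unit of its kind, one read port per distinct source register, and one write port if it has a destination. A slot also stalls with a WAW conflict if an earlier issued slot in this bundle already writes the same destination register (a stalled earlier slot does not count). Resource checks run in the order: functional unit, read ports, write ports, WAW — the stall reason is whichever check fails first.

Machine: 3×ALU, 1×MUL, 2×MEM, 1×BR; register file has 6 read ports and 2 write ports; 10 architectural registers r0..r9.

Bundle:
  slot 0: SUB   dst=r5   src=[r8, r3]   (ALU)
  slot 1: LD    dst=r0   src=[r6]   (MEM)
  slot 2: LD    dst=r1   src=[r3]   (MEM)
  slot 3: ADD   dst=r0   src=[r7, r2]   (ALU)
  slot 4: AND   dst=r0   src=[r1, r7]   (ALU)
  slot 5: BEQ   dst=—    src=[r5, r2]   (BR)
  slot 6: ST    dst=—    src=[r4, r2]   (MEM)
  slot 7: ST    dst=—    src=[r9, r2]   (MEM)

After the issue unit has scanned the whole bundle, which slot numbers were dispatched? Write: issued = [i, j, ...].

issued = [0, 1, 5]

#0 ALU src=r8,r3 dispatched  <A:2 Mu:1 Ld:2 B:1 rd:4 wr:1>
#1 MEM src=r6 dispatched  <A:2 Mu:1 Ld:1 B:1 rd:3 wr:0>
#2 MEM src=r3 held:WR_PORT  <A:2 Mu:1 Ld:1 B:1 rd:3 wr:0>
#3 ALU src=r7,r2 held:WR_PORT  <A:2 Mu:1 Ld:1 B:1 rd:3 wr:0>
#4 ALU src=r1,r7 held:WR_PORT  <A:2 Mu:1 Ld:1 B:1 rd:3 wr:0>
#5 BR src=r5,r2 dispatched  <A:2 Mu:1 Ld:1 B:0 rd:1 wr:0>
#6 MEM src=r4,r2 held:RD_PORT  <A:2 Mu:1 Ld:1 B:0 rd:1 wr:0>
#7 MEM src=r9,r2 held:RD_PORT  <A:2 Mu:1 Ld:1 B:0 rd:1 wr:0>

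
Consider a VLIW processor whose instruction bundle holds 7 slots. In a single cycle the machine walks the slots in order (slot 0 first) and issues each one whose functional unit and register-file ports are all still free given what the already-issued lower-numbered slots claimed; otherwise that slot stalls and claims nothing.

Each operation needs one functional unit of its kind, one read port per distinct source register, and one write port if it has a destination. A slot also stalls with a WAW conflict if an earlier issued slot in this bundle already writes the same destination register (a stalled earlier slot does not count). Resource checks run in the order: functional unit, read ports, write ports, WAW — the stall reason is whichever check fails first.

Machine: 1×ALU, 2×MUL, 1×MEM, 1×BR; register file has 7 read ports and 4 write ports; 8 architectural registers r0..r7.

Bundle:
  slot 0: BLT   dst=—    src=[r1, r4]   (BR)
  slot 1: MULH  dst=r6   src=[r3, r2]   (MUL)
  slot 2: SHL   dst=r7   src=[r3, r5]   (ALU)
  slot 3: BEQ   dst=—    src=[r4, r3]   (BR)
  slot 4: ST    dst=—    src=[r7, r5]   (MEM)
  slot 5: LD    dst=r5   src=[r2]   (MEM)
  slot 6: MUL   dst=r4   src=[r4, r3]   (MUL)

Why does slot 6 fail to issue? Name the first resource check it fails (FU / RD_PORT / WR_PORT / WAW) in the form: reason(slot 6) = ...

[0] BR needs rd=2 wr=0: ok; after: ALU=1 MUL=2 MEM=1 BR=0, R=5, W=4
[1] MUL needs rd=2 wr=1: ok; after: ALU=1 MUL=1 MEM=1 BR=0, R=3, W=3
[2] ALU needs rd=2 wr=1: ok; after: ALU=0 MUL=1 MEM=1 BR=0, R=1, W=2
[3] BR needs rd=2 wr=0: FU; after: ALU=0 MUL=1 MEM=1 BR=0, R=1, W=2
[4] MEM needs rd=2 wr=0: RD_PORT; after: ALU=0 MUL=1 MEM=1 BR=0, R=1, W=2
[5] MEM needs rd=1 wr=1: ok; after: ALU=0 MUL=1 MEM=0 BR=0, R=0, W=1
[6] MUL needs rd=2 wr=1: RD_PORT; after: ALU=0 MUL=1 MEM=0 BR=0, R=0, W=1

reason(slot 6) = RD_PORT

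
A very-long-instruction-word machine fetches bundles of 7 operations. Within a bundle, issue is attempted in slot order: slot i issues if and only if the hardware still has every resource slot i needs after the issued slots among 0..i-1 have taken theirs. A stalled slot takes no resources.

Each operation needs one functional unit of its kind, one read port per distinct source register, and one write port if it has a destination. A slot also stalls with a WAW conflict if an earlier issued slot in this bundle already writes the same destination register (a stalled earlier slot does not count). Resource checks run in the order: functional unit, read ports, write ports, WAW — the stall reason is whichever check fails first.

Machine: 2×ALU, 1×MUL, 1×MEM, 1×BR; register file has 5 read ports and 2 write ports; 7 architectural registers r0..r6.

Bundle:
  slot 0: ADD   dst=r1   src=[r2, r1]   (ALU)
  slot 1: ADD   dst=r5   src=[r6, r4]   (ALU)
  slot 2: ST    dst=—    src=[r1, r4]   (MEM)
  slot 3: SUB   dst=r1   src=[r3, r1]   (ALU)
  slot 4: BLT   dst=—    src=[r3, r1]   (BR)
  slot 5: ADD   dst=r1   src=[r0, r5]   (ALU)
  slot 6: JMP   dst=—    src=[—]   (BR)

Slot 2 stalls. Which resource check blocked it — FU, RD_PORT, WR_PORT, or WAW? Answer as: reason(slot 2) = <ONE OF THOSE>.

reason(slot 2) = RD_PORT

[0] ALU needs rd=2 wr=1: ok; after: ALU=1 MUL=1 MEM=1 BR=1, R=3, W=1
[1] ALU needs rd=2 wr=1: ok; after: ALU=0 MUL=1 MEM=1 BR=1, R=1, W=0
[2] MEM needs rd=2 wr=0: RD_PORT; after: ALU=0 MUL=1 MEM=1 BR=1, R=1, W=0
[3] ALU needs rd=2 wr=1: FU; after: ALU=0 MUL=1 MEM=1 BR=1, R=1, W=0
[4] BR needs rd=2 wr=0: RD_PORT; after: ALU=0 MUL=1 MEM=1 BR=1, R=1, W=0
[5] ALU needs rd=2 wr=1: FU; after: ALU=0 MUL=1 MEM=1 BR=1, R=1, W=0
[6] BR needs rd=0 wr=0: ok; after: ALU=0 MUL=1 MEM=1 BR=0, R=1, W=0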